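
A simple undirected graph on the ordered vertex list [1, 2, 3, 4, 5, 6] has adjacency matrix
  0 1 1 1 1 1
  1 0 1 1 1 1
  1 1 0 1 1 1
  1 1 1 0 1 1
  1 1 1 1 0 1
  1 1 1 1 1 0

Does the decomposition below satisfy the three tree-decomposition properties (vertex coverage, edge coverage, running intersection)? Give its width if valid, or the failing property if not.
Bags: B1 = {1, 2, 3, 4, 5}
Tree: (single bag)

No — vertex 6 appears in no bag.

A tree decomposition must satisfy three properties: every vertex lies in some bag; for every edge, both endpoints lie together in some bag; and for every vertex, the bags containing it form a connected subtree. Here vertex 6 appears in no bag, so the decomposition is invalid.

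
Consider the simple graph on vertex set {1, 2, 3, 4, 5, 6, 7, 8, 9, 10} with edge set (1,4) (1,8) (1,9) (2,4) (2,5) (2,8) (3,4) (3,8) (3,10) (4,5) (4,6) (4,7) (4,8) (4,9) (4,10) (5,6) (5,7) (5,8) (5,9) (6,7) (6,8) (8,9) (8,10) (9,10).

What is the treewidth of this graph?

A width-3 tree decomposition is:
Bags: B1 = {4, 5, 8, 9}  B2 = {1, 4, 8, 9}  B3 = {4, 5, 6, 8}  B4 = {4, 8, 9, 10}  B5 = {4, 5, 6, 7}  B6 = {3, 4, 8, 10}  B7 = {2, 4, 5, 8}
Tree: B1–B2, B1–B3, B1–B4, B3–B5, B4–B6, B3–B7
Every bag has size at most 4, so the width is 4 − 1 = 3 and tw(G) ≤ 3. Conversely, {1, 4, 8, 9} is a clique of size 4, and the vertices of any clique must share a bag in every tree decomposition; so some bag has ≥ 4 vertices and tw(G) ≥ 3. Therefore the treewidth is 3.

3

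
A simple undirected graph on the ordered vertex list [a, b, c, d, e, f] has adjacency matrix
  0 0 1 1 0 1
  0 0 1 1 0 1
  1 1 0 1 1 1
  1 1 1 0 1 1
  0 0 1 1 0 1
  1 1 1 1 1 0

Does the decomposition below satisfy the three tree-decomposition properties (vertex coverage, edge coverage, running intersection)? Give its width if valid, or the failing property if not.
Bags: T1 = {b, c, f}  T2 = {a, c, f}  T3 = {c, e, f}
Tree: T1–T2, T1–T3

A tree decomposition must satisfy three properties: every vertex lies in some bag; for every edge, both endpoints lie together in some bag; and for every vertex, the bags containing it form a connected subtree. Here vertex d appears in no bag, so the decomposition is invalid.

No — vertex d appears in no bag.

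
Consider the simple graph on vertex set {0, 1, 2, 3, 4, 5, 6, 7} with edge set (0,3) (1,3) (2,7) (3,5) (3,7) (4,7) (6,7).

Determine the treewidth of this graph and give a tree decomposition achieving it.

Treewidth 1.
Bags: B1 = {2, 7}  B2 = {3, 7}  B3 = {1, 3}  B4 = {6, 7}  B5 = {0, 3}  B6 = {4, 7}  B7 = {3, 5}
Tree: B1–B2, B2–B3, B2–B4, B3–B5, B4–B6, B2–B7

The largest bag has 2 vertices, giving width 1; this decomposition certifies tw(G) ≤ 1. Any graph with an edge has treewidth ≥ 1, and G has the edge 7–2. Hence tw(G) = 1 exactly.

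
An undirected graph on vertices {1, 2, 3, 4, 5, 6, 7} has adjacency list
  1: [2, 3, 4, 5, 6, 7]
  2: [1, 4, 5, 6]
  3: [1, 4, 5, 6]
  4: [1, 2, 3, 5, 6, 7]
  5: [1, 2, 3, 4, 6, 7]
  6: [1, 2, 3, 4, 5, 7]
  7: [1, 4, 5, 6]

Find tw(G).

A width-4 tree decomposition is:
Bags: B1 = {1, 3, 4, 5, 6}  B2 = {1, 4, 5, 6, 7}  B3 = {1, 2, 4, 5, 6}
Tree: B1–B2, B2–B3
Every bag has size at most 5, so the width is 5 − 1 = 4 and tw(G) ≤ 4. For the lower bound, the 5 vertices {1, 2, 4, 5, 6} are pairwise adjacent, and any tree decomposition puts a clique entirely inside one bag — forcing width ≥ 4. Therefore the treewidth is 4.

4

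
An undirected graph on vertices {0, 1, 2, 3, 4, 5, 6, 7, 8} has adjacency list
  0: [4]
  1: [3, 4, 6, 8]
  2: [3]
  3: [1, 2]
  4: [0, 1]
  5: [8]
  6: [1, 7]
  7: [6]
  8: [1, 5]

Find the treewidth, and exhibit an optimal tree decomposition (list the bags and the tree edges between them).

The largest bag has 2 vertices, giving width 1; this decomposition certifies tw(G) ≤ 1. G has an edge, so its treewidth is at least 1. The upper and lower bounds meet at 1, so that is the treewidth.

Treewidth 1.
One such decomposition:
Bags: B1 = {1, 6}  B2 = {1, 4}  B3 = {1, 3}  B4 = {0, 4}  B5 = {1, 8}  B6 = {6, 7}  B7 = {5, 8}  B8 = {2, 3}
Tree: B1–B2, B1–B3, B2–B4, B2–B5, B1–B6, B5–B7, B3–B8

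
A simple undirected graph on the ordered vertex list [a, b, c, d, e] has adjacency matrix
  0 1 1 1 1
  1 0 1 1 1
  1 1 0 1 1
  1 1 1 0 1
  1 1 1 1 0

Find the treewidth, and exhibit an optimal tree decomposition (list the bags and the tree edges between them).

A single bag containing all 5 vertices is trivially a valid decomposition of width 4. On the other hand G contains the 5-clique {a, b, c, d, e}. A clique must lie in a single bag of any decomposition, so no decomposition can have width below 4. Hence tw(G) = 4 exactly.

Treewidth 4.
Bags: B1 = {a, b, c, d, e}
Tree: (single bag)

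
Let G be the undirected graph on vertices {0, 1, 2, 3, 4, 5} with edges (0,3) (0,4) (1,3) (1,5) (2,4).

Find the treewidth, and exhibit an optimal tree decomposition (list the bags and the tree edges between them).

Treewidth 1.
Bags: B1 = {2, 4}  B2 = {0, 4}  B3 = {0, 3}  B4 = {1, 3}  B5 = {1, 5}
Tree: B1–B2, B2–B3, B3–B4, B4–B5

The largest bag has 2 vertices, giving width 1; this decomposition certifies tw(G) ≤ 1. Any graph with an edge has treewidth ≥ 1, and G has the edge 2–4. Combining the bounds, tw(G) = 1.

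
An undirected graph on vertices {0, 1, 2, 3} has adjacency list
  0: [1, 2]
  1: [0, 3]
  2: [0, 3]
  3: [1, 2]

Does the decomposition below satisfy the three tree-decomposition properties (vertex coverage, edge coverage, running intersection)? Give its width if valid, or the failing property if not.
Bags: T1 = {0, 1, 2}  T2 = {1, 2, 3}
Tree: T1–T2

Yes; width 2.

Checking the three conditions: (i) the bags cover all of {0, 1, 2, 3}; (ii) for each edge, some bag contains both endpoints; (iii) the bags containing any fixed vertex form a subtree. All hold, so the decomposition is valid with width 3 − 1 = 2.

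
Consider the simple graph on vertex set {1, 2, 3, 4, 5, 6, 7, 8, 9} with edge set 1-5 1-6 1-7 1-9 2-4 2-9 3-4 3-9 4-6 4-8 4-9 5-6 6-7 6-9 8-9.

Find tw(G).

2

A width-2 tree decomposition is:
Bags: B1 = {2, 4, 9}  B2 = {4, 8, 9}  B3 = {4, 6, 9}  B4 = {3, 4, 9}  B5 = {1, 6, 9}  B6 = {1, 6, 7}  B7 = {1, 5, 6}
Tree: B1–B2, B2–B3, B1–B4, B3–B5, B5–B6, B5–B7
The largest bag has 3 vertices, giving width 2; this decomposition certifies tw(G) ≤ 2. Conversely, {1, 6, 9} is a clique of size 3, and the vertices of any clique must share a bag in every tree decomposition; so some bag has ≥ 3 vertices and tw(G) ≥ 2. Hence tw(G) = 2 exactly.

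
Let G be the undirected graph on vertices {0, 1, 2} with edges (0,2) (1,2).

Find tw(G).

1

A width-1 tree decomposition is:
Bags: B1 = {0, 2}  B2 = {1, 2}
Tree: B1–B2
Each bag holds 2 vertices, so the decomposition has width 1, which upper-bounds the treewidth. Any graph with an edge has treewidth ≥ 1, and G has the edge 0–2. Combining the bounds, tw(G) = 1.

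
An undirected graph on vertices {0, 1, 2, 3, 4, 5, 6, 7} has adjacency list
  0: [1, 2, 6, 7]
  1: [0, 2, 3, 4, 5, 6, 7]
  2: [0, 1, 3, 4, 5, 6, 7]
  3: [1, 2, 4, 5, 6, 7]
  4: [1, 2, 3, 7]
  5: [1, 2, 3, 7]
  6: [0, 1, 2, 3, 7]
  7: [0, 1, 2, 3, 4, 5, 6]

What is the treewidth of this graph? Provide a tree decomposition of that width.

The largest bag has 5 vertices, giving width 4; this decomposition certifies tw(G) ≤ 4. On the other hand G contains the 5-clique {0, 1, 2, 6, 7}. A clique must lie in a single bag of any decomposition, so no decomposition can have width below 4. The upper and lower bounds meet at 4, so that is the treewidth.

Treewidth 4.
Bags: B1 = {1, 2, 3, 4, 7}  B2 = {1, 2, 3, 5, 7}  B3 = {1, 2, 3, 6, 7}  B4 = {0, 1, 2, 6, 7}
Tree: B1–B2, B2–B3, B3–B4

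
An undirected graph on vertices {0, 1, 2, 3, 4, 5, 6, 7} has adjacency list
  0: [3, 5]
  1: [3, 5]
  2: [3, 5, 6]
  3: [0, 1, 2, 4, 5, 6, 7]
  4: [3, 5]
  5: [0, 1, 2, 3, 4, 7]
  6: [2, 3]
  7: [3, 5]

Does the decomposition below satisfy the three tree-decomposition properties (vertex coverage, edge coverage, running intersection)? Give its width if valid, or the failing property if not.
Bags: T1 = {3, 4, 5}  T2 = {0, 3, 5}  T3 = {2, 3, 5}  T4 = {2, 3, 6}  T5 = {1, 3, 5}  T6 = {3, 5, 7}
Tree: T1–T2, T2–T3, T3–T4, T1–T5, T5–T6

Yes; width 2.

Every vertex of G appears in some bag (union = {0, 1, 2, 3, 4, 5, 6, 7}); every edge is covered by a bag; and for each vertex v the set of bags containing v is connected in the bag tree. The decomposition is therefore valid. The largest bag has 3 vertices, so the width is 2.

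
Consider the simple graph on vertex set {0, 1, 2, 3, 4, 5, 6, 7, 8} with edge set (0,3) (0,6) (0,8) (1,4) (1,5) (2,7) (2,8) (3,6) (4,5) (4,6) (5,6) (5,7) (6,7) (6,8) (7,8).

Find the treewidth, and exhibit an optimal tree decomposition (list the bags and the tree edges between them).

Treewidth 2.
One optimal decomposition is:
Bags: B1 = {2, 7, 8}  B2 = {6, 7, 8}  B3 = {5, 6, 7}  B4 = {0, 6, 8}  B5 = {0, 3, 6}  B6 = {4, 5, 6}  B7 = {1, 4, 5}
Tree: B1–B2, B2–B3, B2–B4, B4–B5, B3–B6, B6–B7

Every bag has size at most 3, so the width is 3 − 1 = 2 and tw(G) ≤ 2. On the other hand G contains the 3-clique {1, 4, 5}. A clique must lie in a single bag of any decomposition, so no decomposition can have width below 2. Hence tw(G) = 2 exactly.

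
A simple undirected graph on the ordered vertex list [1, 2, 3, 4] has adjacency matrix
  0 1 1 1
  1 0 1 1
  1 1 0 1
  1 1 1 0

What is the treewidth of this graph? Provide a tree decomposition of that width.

With just one bag of size 4, the width is 4 − 1 = 3, so tw(G) ≤ 3. Conversely, {1, 2, 3, 4} is a clique of size 4, and the vertices of any clique must share a bag in every tree decomposition; so some bag has ≥ 4 vertices and tw(G) ≥ 3. The upper and lower bounds meet at 3, so that is the treewidth.

Treewidth 3.
Bags: B1 = {1, 2, 3, 4}
Tree: (single bag)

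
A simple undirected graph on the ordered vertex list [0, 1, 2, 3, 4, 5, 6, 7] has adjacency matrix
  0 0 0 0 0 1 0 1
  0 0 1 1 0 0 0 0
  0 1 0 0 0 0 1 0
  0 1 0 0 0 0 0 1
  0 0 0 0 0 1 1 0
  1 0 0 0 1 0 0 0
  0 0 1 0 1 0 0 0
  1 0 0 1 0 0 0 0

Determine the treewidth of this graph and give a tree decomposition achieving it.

Treewidth 2.
One optimal decomposition is:
Bags: B1 = {4, 5, 6}  B2 = {0, 5, 6}  B3 = {0, 6, 7}  B4 = {3, 6, 7}  B5 = {1, 3, 6}  B6 = {1, 2, 6}
Tree: B1–B2, B2–B3, B3–B4, B4–B5, B5–B6

The largest bag has 3 vertices, giving width 2; this decomposition certifies tw(G) ≤ 2. Since 6–4–5–0–7–3–1–2–6 is a cycle in G, G is not acyclic. Forests are exactly the graphs of treewidth ≤ 1, so tw(G) ≥ 2. Hence tw(G) = 2 exactly.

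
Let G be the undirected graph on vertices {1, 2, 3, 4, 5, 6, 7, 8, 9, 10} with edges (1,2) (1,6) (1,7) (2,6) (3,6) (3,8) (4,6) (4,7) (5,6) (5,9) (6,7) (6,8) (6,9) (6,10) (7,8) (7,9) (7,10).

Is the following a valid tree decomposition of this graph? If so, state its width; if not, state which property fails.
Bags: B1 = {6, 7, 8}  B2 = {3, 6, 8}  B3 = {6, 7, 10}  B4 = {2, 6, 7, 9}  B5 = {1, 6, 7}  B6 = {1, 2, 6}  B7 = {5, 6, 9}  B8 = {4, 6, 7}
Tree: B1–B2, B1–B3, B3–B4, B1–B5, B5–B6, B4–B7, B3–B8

No — bags containing vertex 2 are not connected in the tree.

A tree decomposition must satisfy three properties: every vertex lies in some bag; for every edge, both endpoints lie together in some bag; and for every vertex, the bags containing it form a connected subtree. Here bags containing vertex 2 are not connected in the tree, so the decomposition is invalid.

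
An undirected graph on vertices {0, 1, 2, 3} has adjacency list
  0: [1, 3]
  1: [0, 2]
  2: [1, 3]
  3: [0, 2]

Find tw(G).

A width-2 tree decomposition is:
Bags: B1 = {0, 1, 3}  B2 = {1, 2, 3}
Tree: B1–B2
Every bag has size at most 3, so the width is 3 − 1 = 2 and tw(G) ≤ 2. The edges 3–0–1–2–3 form a cycle, so G is not a tree and its treewidth is at least 2. Combining the bounds, tw(G) = 2.

2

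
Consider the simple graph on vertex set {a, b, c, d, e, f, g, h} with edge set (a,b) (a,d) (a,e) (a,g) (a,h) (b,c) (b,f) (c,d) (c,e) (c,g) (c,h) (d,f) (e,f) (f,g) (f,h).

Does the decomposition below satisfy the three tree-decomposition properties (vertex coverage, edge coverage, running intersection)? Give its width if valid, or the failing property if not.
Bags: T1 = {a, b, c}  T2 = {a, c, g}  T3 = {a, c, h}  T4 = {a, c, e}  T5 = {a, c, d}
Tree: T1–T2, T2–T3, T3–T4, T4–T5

A tree decomposition must satisfy three properties: every vertex lies in some bag; for every edge, both endpoints lie together in some bag; and for every vertex, the bags containing it form a connected subtree. Here vertex f appears in no bag, so the decomposition is invalid.

No — vertex f appears in no bag.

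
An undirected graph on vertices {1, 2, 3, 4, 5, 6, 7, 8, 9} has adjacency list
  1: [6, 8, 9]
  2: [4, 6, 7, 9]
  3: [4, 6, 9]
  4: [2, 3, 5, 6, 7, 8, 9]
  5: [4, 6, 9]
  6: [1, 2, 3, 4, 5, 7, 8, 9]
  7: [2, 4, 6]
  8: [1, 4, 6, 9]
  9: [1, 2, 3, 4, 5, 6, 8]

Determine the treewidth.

A width-3 tree decomposition is:
Bags: B1 = {4, 5, 6, 9}  B2 = {4, 6, 8, 9}  B3 = {3, 4, 6, 9}  B4 = {2, 4, 6, 9}  B5 = {1, 6, 8, 9}  B6 = {2, 4, 6, 7}
Tree: B1–B2, B2–B3, B2–B4, B2–B5, B4–B6
Each bag holds 4 vertices, so the decomposition has width 3, which upper-bounds the treewidth. For the lower bound, the 4 vertices {1, 6, 8, 9} are pairwise adjacent, and any tree decomposition puts a clique entirely inside one bag — forcing width ≥ 3. Hence tw(G) = 3 exactly.

3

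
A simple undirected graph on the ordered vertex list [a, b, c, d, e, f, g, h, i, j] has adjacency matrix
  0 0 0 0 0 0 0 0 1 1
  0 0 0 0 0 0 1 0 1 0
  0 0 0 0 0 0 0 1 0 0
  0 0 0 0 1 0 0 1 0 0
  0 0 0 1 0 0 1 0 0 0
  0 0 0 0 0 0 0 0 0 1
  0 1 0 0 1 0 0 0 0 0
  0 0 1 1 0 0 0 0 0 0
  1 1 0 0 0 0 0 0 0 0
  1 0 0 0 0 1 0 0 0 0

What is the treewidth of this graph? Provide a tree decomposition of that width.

Each bag holds 2 vertices, so the decomposition has width 1, which upper-bounds the treewidth. Any graph with an edge has treewidth ≥ 1, and G has the edge c–h. The upper and lower bounds meet at 1, so that is the treewidth.

Treewidth 1.
One such decomposition:
Bags: B1 = {c, h}  B2 = {d, h}  B3 = {d, e}  B4 = {e, g}  B5 = {b, g}  B6 = {b, i}  B7 = {a, i}  B8 = {a, j}  B9 = {f, j}
Tree: B1–B2, B2–B3, B3–B4, B4–B5, B5–B6, B6–B7, B7–B8, B8–B9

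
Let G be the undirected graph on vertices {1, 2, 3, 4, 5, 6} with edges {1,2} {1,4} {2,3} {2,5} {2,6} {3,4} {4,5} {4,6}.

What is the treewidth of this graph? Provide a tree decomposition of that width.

Treewidth 2.
Bags: B1 = {1, 2, 4}  B2 = {2, 4, 6}  B3 = {2, 4, 5}  B4 = {2, 3, 4}
Tree: B1–B2, B2–B3, B3–B4

The largest bag has 3 vertices, giving width 2; this decomposition certifies tw(G) ≤ 2. The edges 4–1–2–6–4 form a cycle, so G is not a tree and its treewidth is at least 2. Hence tw(G) = 2 exactly.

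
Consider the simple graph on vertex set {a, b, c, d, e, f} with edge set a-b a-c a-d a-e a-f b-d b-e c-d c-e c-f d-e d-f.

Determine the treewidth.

A width-3 tree decomposition is:
Bags: B1 = {a, c, d, e}  B2 = {a, c, d, f}  B3 = {a, b, d, e}
Tree: B1–B2, B1–B3
Every bag has size at most 4, so the width is 4 − 1 = 3 and tw(G) ≤ 3. On the other hand G contains the 4-clique {a, c, d, e}. A clique must lie in a single bag of any decomposition, so no decomposition can have width below 3. Hence tw(G) = 3 exactly.

3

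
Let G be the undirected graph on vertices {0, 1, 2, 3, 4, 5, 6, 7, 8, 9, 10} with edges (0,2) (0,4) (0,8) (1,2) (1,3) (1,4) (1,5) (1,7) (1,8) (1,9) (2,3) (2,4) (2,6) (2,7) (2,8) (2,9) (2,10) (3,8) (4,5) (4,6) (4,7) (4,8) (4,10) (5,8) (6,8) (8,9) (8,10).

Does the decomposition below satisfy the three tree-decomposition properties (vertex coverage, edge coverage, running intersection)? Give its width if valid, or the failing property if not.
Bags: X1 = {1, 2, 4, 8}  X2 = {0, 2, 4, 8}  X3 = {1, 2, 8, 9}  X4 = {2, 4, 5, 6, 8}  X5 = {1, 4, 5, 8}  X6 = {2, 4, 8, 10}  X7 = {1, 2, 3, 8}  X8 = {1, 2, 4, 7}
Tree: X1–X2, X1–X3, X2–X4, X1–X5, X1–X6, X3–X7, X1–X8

No — bags containing vertex 5 are not connected in the tree.

A tree decomposition must satisfy three properties: every vertex lies in some bag; for every edge, both endpoints lie together in some bag; and for every vertex, the bags containing it form a connected subtree. Here bags containing vertex 5 are not connected in the tree, so the decomposition is invalid.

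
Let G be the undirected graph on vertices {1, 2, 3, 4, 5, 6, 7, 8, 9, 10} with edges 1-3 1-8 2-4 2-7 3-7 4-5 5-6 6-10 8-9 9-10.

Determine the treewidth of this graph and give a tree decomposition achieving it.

Treewidth 2.
One such decomposition:
Bags: B1 = {5, 6, 10}  B2 = {4, 5, 10}  B3 = {2, 4, 10}  B4 = {2, 7, 10}  B5 = {3, 7, 10}  B6 = {1, 3, 10}  B7 = {1, 8, 10}  B8 = {8, 9, 10}
Tree: B1–B2, B2–B3, B3–B4, B4–B5, B5–B6, B6–B7, B7–B8

Every bag has size at most 3, so the width is 3 − 1 = 2 and tw(G) ≤ 2. Since 10–6–5–4–2–7–3–1–8–9–10 is a cycle in G, G is not acyclic. Forests are exactly the graphs of treewidth ≤ 1, so tw(G) ≥ 2. Combining the bounds, tw(G) = 2.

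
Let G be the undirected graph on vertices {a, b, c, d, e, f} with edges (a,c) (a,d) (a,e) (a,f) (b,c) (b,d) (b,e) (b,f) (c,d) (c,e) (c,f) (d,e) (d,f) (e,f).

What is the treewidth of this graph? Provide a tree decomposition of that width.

Every bag has size at most 5, so the width is 5 − 1 = 4 and tw(G) ≤ 4. On the other hand G contains the 5-clique {a, c, d, e, f}. A clique must lie in a single bag of any decomposition, so no decomposition can have width below 4. Combining the bounds, tw(G) = 4.

Treewidth 4.
Bags: B1 = {a, c, d, e, f}  B2 = {b, c, d, e, f}
Tree: B1–B2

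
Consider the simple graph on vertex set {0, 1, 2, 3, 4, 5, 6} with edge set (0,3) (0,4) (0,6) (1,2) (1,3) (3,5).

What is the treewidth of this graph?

A width-1 tree decomposition is:
Bags: B1 = {1, 3}  B2 = {0, 3}  B3 = {0, 6}  B4 = {0, 4}  B5 = {3, 5}  B6 = {1, 2}
Tree: B1–B2, B2–B3, B2–B4, B2–B5, B1–B6
Each bag holds 2 vertices, so the decomposition has width 1, which upper-bounds the treewidth. G has an edge, so its treewidth is at least 1. Combining the bounds, tw(G) = 1.

1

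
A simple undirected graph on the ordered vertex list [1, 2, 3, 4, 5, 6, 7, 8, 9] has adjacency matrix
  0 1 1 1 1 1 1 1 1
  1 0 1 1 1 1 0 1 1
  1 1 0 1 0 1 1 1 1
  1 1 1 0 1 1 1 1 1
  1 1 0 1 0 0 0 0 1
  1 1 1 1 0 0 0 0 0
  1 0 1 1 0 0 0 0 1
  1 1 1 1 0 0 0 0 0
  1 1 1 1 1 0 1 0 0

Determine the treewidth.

A width-4 tree decomposition is:
Bags: B1 = {1, 2, 3, 4, 6}  B2 = {1, 2, 3, 4, 9}  B3 = {1, 2, 4, 5, 9}  B4 = {1, 3, 4, 7, 9}  B5 = {1, 2, 3, 4, 8}
Tree: B1–B2, B2–B3, B2–B4, B2–B5
The largest bag has 5 vertices, giving width 4; this decomposition certifies tw(G) ≤ 4. Conversely, {1, 2, 3, 4, 8} is a clique of size 5, and the vertices of any clique must share a bag in every tree decomposition; so some bag has ≥ 5 vertices and tw(G) ≥ 4. Therefore the treewidth is 4.

4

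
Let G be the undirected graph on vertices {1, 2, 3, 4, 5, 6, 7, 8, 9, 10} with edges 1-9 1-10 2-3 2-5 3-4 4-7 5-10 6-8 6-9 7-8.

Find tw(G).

2

A width-2 tree decomposition is:
Bags: B1 = {1, 9, 10}  B2 = {6, 9, 10}  B3 = {6, 8, 10}  B4 = {7, 8, 10}  B5 = {4, 7, 10}  B6 = {3, 4, 10}  B7 = {2, 3, 10}  B8 = {2, 5, 10}
Tree: B1–B2, B2–B3, B3–B4, B4–B5, B5–B6, B6–B7, B7–B8
Each bag holds 3 vertices, so the decomposition has width 2, which upper-bounds the treewidth. Since 10–1–9–6–8–7–4–3–2–5–10 is a cycle in G, G is not acyclic. Forests are exactly the graphs of treewidth ≤ 1, so tw(G) ≥ 2. Hence tw(G) = 2 exactly.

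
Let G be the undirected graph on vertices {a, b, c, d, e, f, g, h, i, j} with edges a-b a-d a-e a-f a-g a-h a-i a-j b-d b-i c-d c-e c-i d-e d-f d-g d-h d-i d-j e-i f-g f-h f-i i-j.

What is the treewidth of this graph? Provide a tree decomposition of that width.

The largest bag has 4 vertices, giving width 3; this decomposition certifies tw(G) ≤ 3. Conversely, {c, d, e, i} is a clique of size 4, and the vertices of any clique must share a bag in every tree decomposition; so some bag has ≥ 4 vertices and tw(G) ≥ 3. The upper and lower bounds meet at 3, so that is the treewidth.

Treewidth 3.
One optimal decomposition is:
Bags: B1 = {a, d, i, j}  B2 = {a, d, f, i}  B3 = {a, d, e, i}  B4 = {a, d, f, h}  B5 = {c, d, e, i}  B6 = {a, d, f, g}  B7 = {a, b, d, i}
Tree: B1–B2, B2–B3, B2–B4, B3–B5, B2–B6, B3–B7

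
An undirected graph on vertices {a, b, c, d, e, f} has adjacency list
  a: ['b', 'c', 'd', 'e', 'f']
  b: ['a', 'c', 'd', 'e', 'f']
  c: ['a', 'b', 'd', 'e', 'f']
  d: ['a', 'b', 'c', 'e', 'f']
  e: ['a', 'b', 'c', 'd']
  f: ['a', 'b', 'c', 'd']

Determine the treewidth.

4

A width-4 tree decomposition is:
Bags: B1 = {a, b, c, d, e}  B2 = {a, b, c, d, f}
Tree: B1–B2
Every bag has size at most 5, so the width is 5 − 1 = 4 and tw(G) ≤ 4. On the other hand G contains the 5-clique {a, b, c, d, e}. A clique must lie in a single bag of any decomposition, so no decomposition can have width below 4. Combining the bounds, tw(G) = 4.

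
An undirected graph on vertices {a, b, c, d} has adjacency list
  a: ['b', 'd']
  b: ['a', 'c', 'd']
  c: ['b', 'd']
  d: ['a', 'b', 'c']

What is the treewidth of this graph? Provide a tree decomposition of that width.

Each bag holds 3 vertices, so the decomposition has width 2, which upper-bounds the treewidth. Conversely, {b, c, d} is a clique of size 3, and the vertices of any clique must share a bag in every tree decomposition; so some bag has ≥ 3 vertices and tw(G) ≥ 2. Combining the bounds, tw(G) = 2.

Treewidth 2.
One optimal decomposition is:
Bags: B1 = {b, c, d}  B2 = {a, b, d}
Tree: B1–B2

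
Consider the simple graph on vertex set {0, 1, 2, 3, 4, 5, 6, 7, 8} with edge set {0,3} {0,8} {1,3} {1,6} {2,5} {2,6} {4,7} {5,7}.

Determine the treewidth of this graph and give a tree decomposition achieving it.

Every bag has size at most 2, so the width is 2 − 1 = 1 and tw(G) ≤ 1. Any graph with an edge has treewidth ≥ 1, and G has the edge 4–7. Hence tw(G) = 1 exactly.

Treewidth 1.
Bags: B1 = {4, 7}  B2 = {5, 7}  B3 = {2, 5}  B4 = {2, 6}  B5 = {1, 6}  B6 = {1, 3}  B7 = {0, 3}  B8 = {0, 8}
Tree: B1–B2, B2–B3, B3–B4, B4–B5, B5–B6, B6–B7, B7–B8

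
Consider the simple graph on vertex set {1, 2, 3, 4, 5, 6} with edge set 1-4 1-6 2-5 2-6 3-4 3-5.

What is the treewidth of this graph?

A width-2 tree decomposition is:
Bags: B1 = {1, 4, 6}  B2 = {2, 4, 6}  B3 = {2, 4, 5}  B4 = {3, 4, 5}
Tree: B1–B2, B2–B3, B3–B4
The largest bag has 3 vertices, giving width 2; this decomposition certifies tw(G) ≤ 2. Since 4–1–6–2–5–3–4 is a cycle in G, G is not acyclic. Forests are exactly the graphs of treewidth ≤ 1, so tw(G) ≥ 2. Combining the bounds, tw(G) = 2.

2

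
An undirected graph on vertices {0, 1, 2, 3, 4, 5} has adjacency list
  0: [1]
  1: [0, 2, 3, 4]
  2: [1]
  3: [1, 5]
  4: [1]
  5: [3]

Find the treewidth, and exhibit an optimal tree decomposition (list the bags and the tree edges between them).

Each bag holds 2 vertices, so the decomposition has width 1, which upper-bounds the treewidth. Any graph with an edge has treewidth ≥ 1, and G has the edge 1–0. Combining the bounds, tw(G) = 1.

Treewidth 1.
One such decomposition:
Bags: B1 = {0, 1}  B2 = {1, 3}  B3 = {1, 2}  B4 = {1, 4}  B5 = {3, 5}
Tree: B1–B2, B1–B3, B2–B4, B2–B5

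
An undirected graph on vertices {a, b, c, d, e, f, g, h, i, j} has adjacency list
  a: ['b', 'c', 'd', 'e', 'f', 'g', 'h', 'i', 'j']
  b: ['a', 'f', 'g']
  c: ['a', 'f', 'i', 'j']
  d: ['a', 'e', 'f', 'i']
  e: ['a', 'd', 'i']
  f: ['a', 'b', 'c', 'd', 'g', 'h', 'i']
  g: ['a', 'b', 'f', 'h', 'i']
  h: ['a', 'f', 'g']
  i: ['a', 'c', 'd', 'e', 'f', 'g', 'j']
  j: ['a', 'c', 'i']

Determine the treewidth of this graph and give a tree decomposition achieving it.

Treewidth 3.
Bags: B1 = {a, f, g, i}  B2 = {a, d, f, i}  B3 = {a, d, e, i}  B4 = {a, b, f, g}  B5 = {a, c, f, i}  B6 = {a, f, g, h}  B7 = {a, c, i, j}
Tree: B1–B2, B2–B3, B1–B4, B1–B5, B1–B6, B5–B7

The largest bag has 4 vertices, giving width 3; this decomposition certifies tw(G) ≤ 3. Conversely, {a, c, i, j} is a clique of size 4, and the vertices of any clique must share a bag in every tree decomposition; so some bag has ≥ 4 vertices and tw(G) ≥ 3. Hence tw(G) = 3 exactly.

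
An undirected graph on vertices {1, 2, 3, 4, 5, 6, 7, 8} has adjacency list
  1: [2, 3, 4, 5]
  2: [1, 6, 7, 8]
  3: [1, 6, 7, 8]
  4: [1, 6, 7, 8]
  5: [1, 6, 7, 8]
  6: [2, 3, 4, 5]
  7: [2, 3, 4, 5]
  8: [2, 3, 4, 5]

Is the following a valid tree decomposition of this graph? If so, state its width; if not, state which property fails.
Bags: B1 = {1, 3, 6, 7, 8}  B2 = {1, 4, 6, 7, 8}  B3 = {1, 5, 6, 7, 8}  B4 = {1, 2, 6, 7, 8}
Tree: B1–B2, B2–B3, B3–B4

Every vertex of G appears in some bag (union = {1, 2, 3, 4, 5, 6, 7, 8}); every edge is covered by a bag; and for each vertex v the set of bags containing v is connected in the bag tree. The decomposition is therefore valid. The largest bag has 5 vertices, so the width is 4.

Yes; width 4.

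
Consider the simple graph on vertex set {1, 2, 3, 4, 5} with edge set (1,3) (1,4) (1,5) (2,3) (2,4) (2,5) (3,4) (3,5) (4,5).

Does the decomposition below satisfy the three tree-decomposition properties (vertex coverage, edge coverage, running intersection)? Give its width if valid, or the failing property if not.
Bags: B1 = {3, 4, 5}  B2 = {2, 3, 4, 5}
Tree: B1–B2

No — vertex 1 appears in no bag.

A tree decomposition must satisfy three properties: every vertex lies in some bag; for every edge, both endpoints lie together in some bag; and for every vertex, the bags containing it form a connected subtree. Here vertex 1 appears in no bag, so the decomposition is invalid.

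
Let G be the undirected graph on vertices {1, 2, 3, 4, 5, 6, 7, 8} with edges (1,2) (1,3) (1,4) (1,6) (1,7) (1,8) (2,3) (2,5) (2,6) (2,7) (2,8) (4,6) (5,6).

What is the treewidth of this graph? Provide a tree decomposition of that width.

Every bag has size at most 3, so the width is 3 − 1 = 2 and tw(G) ≤ 2. Conversely, {1, 2, 8} is a clique of size 3, and the vertices of any clique must share a bag in every tree decomposition; so some bag has ≥ 3 vertices and tw(G) ≥ 2. Combining the bounds, tw(G) = 2.

Treewidth 2.
One such decomposition:
Bags: B1 = {1, 4, 6}  B2 = {1, 2, 6}  B3 = {1, 2, 7}  B4 = {1, 2, 3}  B5 = {2, 5, 6}  B6 = {1, 2, 8}
Tree: B1–B2, B2–B3, B2–B4, B2–B5, B4–B6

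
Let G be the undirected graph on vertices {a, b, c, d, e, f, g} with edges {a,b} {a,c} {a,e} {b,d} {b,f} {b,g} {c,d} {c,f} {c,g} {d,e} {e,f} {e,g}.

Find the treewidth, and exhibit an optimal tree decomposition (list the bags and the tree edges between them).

Treewidth 3.
One such decomposition:
Bags: B1 = {b, c, e, g}  B2 = {b, c, d, e}  B3 = {b, c, e, f}  B4 = {a, b, c, e}
Tree: B1–B2, B2–B3, B3–B4

Each bag holds 4 vertices, so the decomposition has width 3, which upper-bounds the treewidth. For the lower bound: the 4 vertex sets {b,g}, {c,d}, {e}, {f} are disjoint, each induces a connected subgraph, and every pair is joined by at least one edge of G. Contracting each set to a single vertex therefore yields K_{4} as a minor, and since treewidth is minor-monotone, tw(G) ≥ tw(K_{4}) = 3. Combining the bounds, tw(G) = 3.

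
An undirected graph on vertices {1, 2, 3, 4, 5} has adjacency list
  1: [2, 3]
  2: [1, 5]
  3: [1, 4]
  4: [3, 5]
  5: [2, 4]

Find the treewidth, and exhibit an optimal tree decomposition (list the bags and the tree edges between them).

Treewidth 2.
One such decomposition:
Bags: B1 = {1, 2, 5}  B2 = {1, 3, 5}  B3 = {3, 4, 5}
Tree: B1–B2, B2–B3

Each bag holds 3 vertices, so the decomposition has width 2, which upper-bounds the treewidth. The edges 5–2–1–3–4–5 form a cycle, so G is not a tree and its treewidth is at least 2. Combining the bounds, tw(G) = 2.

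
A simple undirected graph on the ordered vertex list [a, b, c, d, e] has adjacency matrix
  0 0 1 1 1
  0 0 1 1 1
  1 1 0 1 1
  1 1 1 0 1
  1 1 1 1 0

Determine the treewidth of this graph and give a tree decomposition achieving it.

Treewidth 3.
Bags: B1 = {a, c, d, e}  B2 = {b, c, d, e}
Tree: B1–B2

Each bag holds 4 vertices, so the decomposition has width 3, which upper-bounds the treewidth. For the lower bound, the 4 vertices {a, c, d, e} are pairwise adjacent, and any tree decomposition puts a clique entirely inside one bag — forcing width ≥ 3. Therefore the treewidth is 3.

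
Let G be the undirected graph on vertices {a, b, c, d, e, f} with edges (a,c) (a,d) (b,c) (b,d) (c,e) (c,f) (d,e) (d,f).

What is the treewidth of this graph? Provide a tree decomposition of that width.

Treewidth 2.
Bags: B1 = {b, c, d}  B2 = {c, d, e}  B3 = {a, c, d}  B4 = {c, d, f}
Tree: B1–B2, B2–B3, B3–B4

Each bag holds 3 vertices, so the decomposition has width 2, which upper-bounds the treewidth. The edges d–b–c–e–d form a cycle, so G is not a tree and its treewidth is at least 2. Therefore the treewidth is 2.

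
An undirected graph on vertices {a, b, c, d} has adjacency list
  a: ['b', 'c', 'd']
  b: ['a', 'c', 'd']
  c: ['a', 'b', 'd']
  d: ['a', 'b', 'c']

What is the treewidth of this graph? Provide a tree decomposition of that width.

Treewidth 3.
Bags: B1 = {a, b, c, d}
Tree: (single bag)

A single bag containing all 4 vertices is trivially a valid decomposition of width 3. On the other hand G contains the 4-clique {a, b, c, d}. A clique must lie in a single bag of any decomposition, so no decomposition can have width below 3. The upper and lower bounds meet at 3, so that is the treewidth.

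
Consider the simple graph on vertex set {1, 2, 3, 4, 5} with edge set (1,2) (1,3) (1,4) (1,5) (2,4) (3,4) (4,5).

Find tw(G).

2

A width-2 tree decomposition is:
Bags: B1 = {1, 2, 4}  B2 = {1, 4, 5}  B3 = {1, 3, 4}
Tree: B1–B2, B2–B3
The largest bag has 3 vertices, giving width 2; this decomposition certifies tw(G) ≤ 2. Conversely, {1, 2, 4} is a clique of size 3, and the vertices of any clique must share a bag in every tree decomposition; so some bag has ≥ 3 vertices and tw(G) ≥ 2. Therefore the treewidth is 2.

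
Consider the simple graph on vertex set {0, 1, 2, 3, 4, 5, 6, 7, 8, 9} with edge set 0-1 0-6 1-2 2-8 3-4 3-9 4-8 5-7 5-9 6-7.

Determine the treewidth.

2

A width-2 tree decomposition is:
Bags: B1 = {5, 7, 9}  B2 = {6, 7, 9}  B3 = {0, 6, 9}  B4 = {0, 1, 9}  B5 = {1, 2, 9}  B6 = {2, 8, 9}  B7 = {4, 8, 9}  B8 = {3, 4, 9}
Tree: B1–B2, B2–B3, B3–B4, B4–B5, B5–B6, B6–B7, B7–B8
The largest bag has 3 vertices, giving width 2; this decomposition certifies tw(G) ≤ 2. For the lower bound, G contains the cycle 9–5–7–6–0–1–2–8–4–3–9, so G is not a forest; only forests have treewidth ≤ 1, hence tw(G) ≥ 2. Therefore the treewidth is 2.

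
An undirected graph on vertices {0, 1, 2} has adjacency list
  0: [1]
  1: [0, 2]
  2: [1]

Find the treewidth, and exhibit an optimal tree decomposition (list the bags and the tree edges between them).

Treewidth 1.
One such decomposition:
Bags: B1 = {0, 1}  B2 = {1, 2}
Tree: B1–B2

The largest bag has 2 vertices, giving width 1; this decomposition certifies tw(G) ≤ 1. Since G has at least one edge (e.g. 1–0), it is not an edgeless graph, so tw(G) ≥ 1. Combining the bounds, tw(G) = 1.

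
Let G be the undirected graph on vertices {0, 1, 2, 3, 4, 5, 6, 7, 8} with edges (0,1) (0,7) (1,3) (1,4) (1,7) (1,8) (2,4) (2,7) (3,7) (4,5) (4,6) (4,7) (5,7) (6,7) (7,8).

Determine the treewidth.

2

A width-2 tree decomposition is:
Bags: B1 = {1, 4, 7}  B2 = {1, 7, 8}  B3 = {0, 1, 7}  B4 = {1, 3, 7}  B5 = {4, 5, 7}  B6 = {2, 4, 7}  B7 = {4, 6, 7}
Tree: B1–B2, B1–B3, B3–B4, B1–B5, B1–B6, B6–B7
Every bag has size at most 3, so the width is 3 − 1 = 2 and tw(G) ≤ 2. For the lower bound, the 3 vertices {0, 1, 7} are pairwise adjacent, and any tree decomposition puts a clique entirely inside one bag — forcing width ≥ 2. Therefore the treewidth is 2.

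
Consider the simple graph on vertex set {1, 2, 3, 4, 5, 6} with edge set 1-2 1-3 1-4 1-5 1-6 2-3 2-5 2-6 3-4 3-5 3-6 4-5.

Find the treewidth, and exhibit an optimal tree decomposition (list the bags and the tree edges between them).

Treewidth 3.
One such decomposition:
Bags: B1 = {1, 2, 3, 6}  B2 = {1, 2, 3, 5}  B3 = {1, 3, 4, 5}
Tree: B1–B2, B2–B3

The largest bag has 4 vertices, giving width 3; this decomposition certifies tw(G) ≤ 3. On the other hand G contains the 4-clique {1, 2, 3, 5}. A clique must lie in a single bag of any decomposition, so no decomposition can have width below 3. Therefore the treewidth is 3.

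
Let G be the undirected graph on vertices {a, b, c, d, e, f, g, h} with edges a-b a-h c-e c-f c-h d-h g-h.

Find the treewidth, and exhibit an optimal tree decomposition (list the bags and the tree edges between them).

Treewidth 1.
Bags: B1 = {c, h}  B2 = {d, h}  B3 = {g, h}  B4 = {c, f}  B5 = {c, e}  B6 = {a, h}  B7 = {a, b}
Tree: B1–B2, B1–B3, B1–B4, B1–B5, B1–B6, B6–B7

Each bag holds 2 vertices, so the decomposition has width 1, which upper-bounds the treewidth. G has an edge, so its treewidth is at least 1. Combining the bounds, tw(G) = 1.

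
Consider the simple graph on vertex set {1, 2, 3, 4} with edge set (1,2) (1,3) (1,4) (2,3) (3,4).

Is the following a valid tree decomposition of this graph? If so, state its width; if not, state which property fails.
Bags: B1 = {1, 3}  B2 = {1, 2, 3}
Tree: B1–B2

No — vertex 4 appears in no bag.

A tree decomposition must satisfy three properties: every vertex lies in some bag; for every edge, both endpoints lie together in some bag; and for every vertex, the bags containing it form a connected subtree. Here vertex 4 appears in no bag, so the decomposition is invalid.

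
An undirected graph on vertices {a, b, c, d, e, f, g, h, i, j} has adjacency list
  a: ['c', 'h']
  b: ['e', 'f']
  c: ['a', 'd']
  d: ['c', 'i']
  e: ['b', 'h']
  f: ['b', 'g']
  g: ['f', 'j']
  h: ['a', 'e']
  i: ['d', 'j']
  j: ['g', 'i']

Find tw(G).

A width-2 tree decomposition is:
Bags: B1 = {b, e, h}  B2 = {b, f, h}  B3 = {f, g, h}  B4 = {g, h, j}  B5 = {h, i, j}  B6 = {d, h, i}  B7 = {c, d, h}  B8 = {a, c, h}
Tree: B1–B2, B2–B3, B3–B4, B4–B5, B5–B6, B6–B7, B7–B8
Each bag holds 3 vertices, so the decomposition has width 2, which upper-bounds the treewidth. Since h–e–b–f–g–j–i–d–c–a–h is a cycle in G, G is not acyclic. Forests are exactly the graphs of treewidth ≤ 1, so tw(G) ≥ 2. Combining the bounds, tw(G) = 2.

2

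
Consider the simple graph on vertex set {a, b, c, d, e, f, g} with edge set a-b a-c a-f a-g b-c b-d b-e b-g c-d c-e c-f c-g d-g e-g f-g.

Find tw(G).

A width-3 tree decomposition is:
Bags: B1 = {b, c, d, g}  B2 = {a, b, c, g}  B3 = {b, c, e, g}  B4 = {a, c, f, g}
Tree: B1–B2, B1–B3, B2–B4
Every bag has size at most 4, so the width is 4 − 1 = 3 and tw(G) ≤ 3. Conversely, {a, c, f, g} is a clique of size 4, and the vertices of any clique must share a bag in every tree decomposition; so some bag has ≥ 4 vertices and tw(G) ≥ 3. Hence tw(G) = 3 exactly.

3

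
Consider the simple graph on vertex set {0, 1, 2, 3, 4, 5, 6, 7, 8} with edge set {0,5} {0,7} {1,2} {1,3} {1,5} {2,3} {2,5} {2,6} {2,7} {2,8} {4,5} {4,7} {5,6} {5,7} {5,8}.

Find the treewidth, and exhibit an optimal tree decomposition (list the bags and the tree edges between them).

Treewidth 2.
Bags: B1 = {0, 5, 7}  B2 = {2, 5, 7}  B3 = {2, 5, 6}  B4 = {1, 2, 5}  B5 = {2, 5, 8}  B6 = {4, 5, 7}  B7 = {1, 2, 3}
Tree: B1–B2, B2–B3, B3–B4, B4–B5, B1–B6, B4–B7

Each bag holds 3 vertices, so the decomposition has width 2, which upper-bounds the treewidth. On the other hand G contains the 3-clique {1, 2, 3}. A clique must lie in a single bag of any decomposition, so no decomposition can have width below 2. Therefore the treewidth is 2.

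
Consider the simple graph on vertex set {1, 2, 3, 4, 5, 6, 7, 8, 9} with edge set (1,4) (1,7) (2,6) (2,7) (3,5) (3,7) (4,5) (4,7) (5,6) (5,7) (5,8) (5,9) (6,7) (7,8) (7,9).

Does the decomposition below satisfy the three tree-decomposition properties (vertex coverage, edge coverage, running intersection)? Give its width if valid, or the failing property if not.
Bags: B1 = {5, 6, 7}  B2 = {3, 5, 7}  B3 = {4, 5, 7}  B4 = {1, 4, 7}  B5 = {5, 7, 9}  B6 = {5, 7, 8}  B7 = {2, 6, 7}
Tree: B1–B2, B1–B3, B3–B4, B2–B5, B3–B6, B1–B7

Yes; width 2.

Every vertex of G appears in some bag (union = {1, 2, 3, 4, 5, 6, 7, 8, 9}); every edge is covered by a bag; and for each vertex v the set of bags containing v is connected in the bag tree. The decomposition is therefore valid. The largest bag has 3 vertices, so the width is 2.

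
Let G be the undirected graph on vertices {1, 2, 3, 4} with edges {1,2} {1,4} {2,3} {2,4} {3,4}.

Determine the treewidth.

2

A width-2 tree decomposition is:
Bags: B1 = {2, 3, 4}  B2 = {1, 2, 4}
Tree: B1–B2
Every bag has size at most 3, so the width is 3 − 1 = 2 and tw(G) ≤ 2. On the other hand G contains the 3-clique {1, 2, 4}. A clique must lie in a single bag of any decomposition, so no decomposition can have width below 2. Combining the bounds, tw(G) = 2.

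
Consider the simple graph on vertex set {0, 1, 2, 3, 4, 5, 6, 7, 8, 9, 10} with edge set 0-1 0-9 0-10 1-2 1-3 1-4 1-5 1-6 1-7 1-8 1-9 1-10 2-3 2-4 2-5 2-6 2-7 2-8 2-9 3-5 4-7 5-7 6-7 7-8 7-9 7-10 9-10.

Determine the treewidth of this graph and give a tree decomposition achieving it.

Treewidth 3.
One such decomposition:
Bags: B1 = {1, 7, 9, 10}  B2 = {1, 2, 7, 9}  B3 = {0, 1, 9, 10}  B4 = {1, 2, 4, 7}  B5 = {1, 2, 5, 7}  B6 = {1, 2, 3, 5}  B7 = {1, 2, 7, 8}  B8 = {1, 2, 6, 7}
Tree: B1–B2, B1–B3, B2–B4, B2–B5, B5–B6, B2–B7, B2–B8

Each bag holds 4 vertices, so the decomposition has width 3, which upper-bounds the treewidth. On the other hand G contains the 4-clique {0, 1, 9, 10}. A clique must lie in a single bag of any decomposition, so no decomposition can have width below 3. The upper and lower bounds meet at 3, so that is the treewidth.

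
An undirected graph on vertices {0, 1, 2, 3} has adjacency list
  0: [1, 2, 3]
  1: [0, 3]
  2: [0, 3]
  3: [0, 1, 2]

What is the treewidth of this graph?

2

A width-2 tree decomposition is:
Bags: B1 = {0, 1, 3}  B2 = {0, 2, 3}
Tree: B1–B2
Every bag has size at most 3, so the width is 3 − 1 = 2 and tw(G) ≤ 2. Conversely, {0, 1, 3} is a clique of size 3, and the vertices of any clique must share a bag in every tree decomposition; so some bag has ≥ 3 vertices and tw(G) ≥ 2. The upper and lower bounds meet at 2, so that is the treewidth.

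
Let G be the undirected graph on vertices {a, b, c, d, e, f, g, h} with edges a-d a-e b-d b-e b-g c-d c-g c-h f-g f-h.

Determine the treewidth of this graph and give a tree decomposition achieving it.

Every bag has size at most 3, so the width is 3 − 1 = 2 and tw(G) ≤ 2. For the lower bound, G contains the cycle e–a–d–b–e, so G is not a forest; only forests have treewidth ≤ 1, hence tw(G) ≥ 2. Combining the bounds, tw(G) = 2.

Treewidth 2.
One optimal decomposition is:
Bags: B1 = {a, b, e}  B2 = {a, b, d}  B3 = {b, d, g}  B4 = {c, d, g}  B5 = {c, f, g}  B6 = {c, f, h}
Tree: B1–B2, B2–B3, B3–B4, B4–B5, B5–B6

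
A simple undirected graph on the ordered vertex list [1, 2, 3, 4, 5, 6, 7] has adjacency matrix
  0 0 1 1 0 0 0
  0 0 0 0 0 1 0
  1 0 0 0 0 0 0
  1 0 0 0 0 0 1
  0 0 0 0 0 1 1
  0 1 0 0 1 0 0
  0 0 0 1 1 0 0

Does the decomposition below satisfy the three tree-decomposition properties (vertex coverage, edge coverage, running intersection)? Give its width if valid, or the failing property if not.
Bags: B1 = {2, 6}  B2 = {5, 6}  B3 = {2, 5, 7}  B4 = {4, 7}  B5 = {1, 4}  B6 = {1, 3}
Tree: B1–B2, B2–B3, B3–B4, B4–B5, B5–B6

No — bags containing vertex 2 are not connected in the tree.

A tree decomposition must satisfy three properties: every vertex lies in some bag; for every edge, both endpoints lie together in some bag; and for every vertex, the bags containing it form a connected subtree. Here bags containing vertex 2 are not connected in the tree, so the decomposition is invalid.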